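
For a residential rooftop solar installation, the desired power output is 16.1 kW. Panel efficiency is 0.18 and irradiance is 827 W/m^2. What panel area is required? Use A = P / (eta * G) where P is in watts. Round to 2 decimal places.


Convert target power to watts: P = 16.1 * 1000 = 16100.0 W
Compute denominator: eta * G = 0.18 * 827 = 148.86
Required area A = P / (eta * G) = 16100.0 / 148.86
A = 108.16 m^2

108.16


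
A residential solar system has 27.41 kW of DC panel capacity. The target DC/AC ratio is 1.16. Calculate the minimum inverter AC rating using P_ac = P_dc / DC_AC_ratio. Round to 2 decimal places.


The inverter AC capacity is determined by the DC/AC ratio.
Given: P_dc = 27.41 kW, DC/AC ratio = 1.16
P_ac = P_dc / ratio = 27.41 / 1.16
P_ac = 23.63 kW

23.63


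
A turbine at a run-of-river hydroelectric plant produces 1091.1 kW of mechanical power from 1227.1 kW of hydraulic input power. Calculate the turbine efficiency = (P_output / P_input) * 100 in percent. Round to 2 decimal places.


Turbine efficiency = (output power / input power) * 100
eta = (1091.1 / 1227.1) * 100
eta = 88.92%

88.92


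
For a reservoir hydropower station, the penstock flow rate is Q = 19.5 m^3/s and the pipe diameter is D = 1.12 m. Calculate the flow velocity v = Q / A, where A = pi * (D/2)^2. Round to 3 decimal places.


Compute pipe cross-sectional area:
  A = pi * (D/2)^2 = pi * (1.12/2)^2 = 0.9852 m^2
Calculate velocity:
  v = Q / A = 19.5 / 0.9852
  v = 19.793 m/s

19.793


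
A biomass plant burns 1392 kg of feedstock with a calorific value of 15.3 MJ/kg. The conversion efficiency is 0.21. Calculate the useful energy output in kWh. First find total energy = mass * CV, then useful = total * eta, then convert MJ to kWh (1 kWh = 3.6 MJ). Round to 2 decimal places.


Total energy = mass * CV = 1392 * 15.3 = 21297.6 MJ
Useful energy = total * eta = 21297.6 * 0.21 = 4472.5 MJ
Convert to kWh: 4472.5 / 3.6
Useful energy = 1242.36 kWh

1242.36


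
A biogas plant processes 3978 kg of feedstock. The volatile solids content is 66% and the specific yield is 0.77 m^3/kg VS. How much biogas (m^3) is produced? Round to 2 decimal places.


Compute volatile solids:
  VS = mass * VS_fraction = 3978 * 0.66 = 2625.48 kg
Calculate biogas volume:
  Biogas = VS * specific_yield = 2625.48 * 0.77
  Biogas = 2021.62 m^3

2021.62


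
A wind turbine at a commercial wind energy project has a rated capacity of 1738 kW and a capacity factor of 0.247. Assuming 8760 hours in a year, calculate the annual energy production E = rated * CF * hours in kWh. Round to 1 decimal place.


Annual energy = rated_kW * capacity_factor * hours_per_year
Given: P_rated = 1738 kW, CF = 0.247, hours = 8760
E = 1738 * 0.247 * 8760
E = 3760545.4 kWh

3760545.4


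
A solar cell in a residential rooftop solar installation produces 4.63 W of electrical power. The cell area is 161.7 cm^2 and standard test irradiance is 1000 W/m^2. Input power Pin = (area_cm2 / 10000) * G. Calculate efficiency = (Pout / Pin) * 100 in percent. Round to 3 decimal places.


First compute the input power:
  Pin = area_cm2 / 10000 * G = 161.7 / 10000 * 1000 = 16.17 W
Then compute efficiency:
  Efficiency = (Pout / Pin) * 100 = (4.63 / 16.17) * 100
  Efficiency = 28.633%

28.633


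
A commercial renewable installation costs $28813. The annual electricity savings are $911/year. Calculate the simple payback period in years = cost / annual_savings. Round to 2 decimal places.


Simple payback period = initial cost / annual savings
Payback = 28813 / 911
Payback = 31.63 years

31.63


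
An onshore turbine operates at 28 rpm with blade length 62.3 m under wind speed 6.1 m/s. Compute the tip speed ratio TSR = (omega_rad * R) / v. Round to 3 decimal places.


Convert rotational speed to rad/s:
  omega = 28 * 2 * pi / 60 = 2.9322 rad/s
Compute tip speed:
  v_tip = omega * R = 2.9322 * 62.3 = 182.673 m/s
Tip speed ratio:
  TSR = v_tip / v_wind = 182.673 / 6.1 = 29.946

29.946


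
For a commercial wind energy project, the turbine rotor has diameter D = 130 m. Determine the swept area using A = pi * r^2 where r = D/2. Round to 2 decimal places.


Compute the rotor radius:
  r = D / 2 = 130 / 2 = 65.0 m
Calculate swept area:
  A = pi * r^2 = pi * 65.0^2
  A = 13273.23 m^2

13273.23


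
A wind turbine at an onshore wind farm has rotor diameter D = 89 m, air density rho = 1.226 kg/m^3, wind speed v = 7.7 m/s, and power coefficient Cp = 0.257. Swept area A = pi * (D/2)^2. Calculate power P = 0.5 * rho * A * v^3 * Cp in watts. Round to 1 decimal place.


Step 1 -- Compute swept area:
  A = pi * (D/2)^2 = pi * (89/2)^2 = 6221.14 m^2
Step 2 -- Apply wind power equation:
  P = 0.5 * rho * A * v^3 * Cp
  v^3 = 7.7^3 = 456.533
  P = 0.5 * 1.226 * 6221.14 * 456.533 * 0.257
  P = 447440.9 W

447440.9


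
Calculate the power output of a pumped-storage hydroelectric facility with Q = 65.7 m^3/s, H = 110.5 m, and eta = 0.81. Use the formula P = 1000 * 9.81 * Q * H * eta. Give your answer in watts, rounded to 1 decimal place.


Apply the hydropower formula P = rho * g * Q * H * eta
rho * g = 1000 * 9.81 = 9810.0
P = 9810.0 * 65.7 * 110.5 * 0.81
P = 57687494.1 W

57687494.1


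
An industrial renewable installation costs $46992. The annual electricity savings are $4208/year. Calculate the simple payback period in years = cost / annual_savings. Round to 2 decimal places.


Simple payback period = initial cost / annual savings
Payback = 46992 / 4208
Payback = 11.17 years

11.17


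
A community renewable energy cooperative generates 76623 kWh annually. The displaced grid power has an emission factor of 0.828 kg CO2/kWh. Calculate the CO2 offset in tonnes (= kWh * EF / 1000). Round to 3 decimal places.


CO2 offset in kg = generation * emission_factor
CO2 offset = 76623 * 0.828 = 63443.84 kg
Convert to tonnes:
  CO2 offset = 63443.84 / 1000 = 63.444 tonnes

63.444


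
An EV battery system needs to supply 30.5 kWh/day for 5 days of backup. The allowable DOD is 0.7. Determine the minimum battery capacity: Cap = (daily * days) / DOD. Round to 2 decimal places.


Total energy needed = daily * days = 30.5 * 5 = 152.5 kWh
Account for depth of discharge:
  Cap = total_energy / DOD = 152.5 / 0.7
  Cap = 217.86 kWh

217.86


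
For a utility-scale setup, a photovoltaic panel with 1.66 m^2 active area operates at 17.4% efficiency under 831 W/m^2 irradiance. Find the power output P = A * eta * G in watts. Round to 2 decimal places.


Use the solar power formula P = A * eta * G.
Given: A = 1.66 m^2, eta = 0.174, G = 831 W/m^2
P = 1.66 * 0.174 * 831
P = 240.03 W

240.03


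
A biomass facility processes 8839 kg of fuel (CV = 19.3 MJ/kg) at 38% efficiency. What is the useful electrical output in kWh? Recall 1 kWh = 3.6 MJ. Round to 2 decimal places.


Total energy = mass * CV = 8839 * 19.3 = 170592.7 MJ
Useful energy = total * eta = 170592.7 * 0.38 = 64825.23 MJ
Convert to kWh: 64825.23 / 3.6
Useful energy = 18007.01 kWh

18007.01


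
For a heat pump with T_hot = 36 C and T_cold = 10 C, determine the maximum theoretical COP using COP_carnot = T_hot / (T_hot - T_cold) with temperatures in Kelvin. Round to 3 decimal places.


Convert to Kelvin:
  T_hot = 36 + 273.15 = 309.15 K
  T_cold = 10 + 273.15 = 283.15 K
Apply Carnot COP formula:
  COP = T_hot_K / (T_hot_K - T_cold_K) = 309.15 / 26.0
  COP = 11.890

11.890


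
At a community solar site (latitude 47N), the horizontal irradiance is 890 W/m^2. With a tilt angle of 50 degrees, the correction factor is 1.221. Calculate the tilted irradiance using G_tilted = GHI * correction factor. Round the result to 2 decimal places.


Identify the given values:
  GHI = 890 W/m^2, tilt correction factor = 1.221
Apply the formula G_tilted = GHI * factor:
  G_tilted = 890 * 1.221
  G_tilted = 1086.69 W/m^2

1086.69


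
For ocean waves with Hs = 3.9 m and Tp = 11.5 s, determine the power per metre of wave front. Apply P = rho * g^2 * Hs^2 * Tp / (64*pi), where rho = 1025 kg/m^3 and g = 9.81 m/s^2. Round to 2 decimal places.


Apply wave power formula:
  g^2 = 9.81^2 = 96.2361
  Hs^2 = 3.9^2 = 15.21
  Numerator = rho * g^2 * Hs^2 * Tp = 1025 * 96.2361 * 15.21 * 11.5 = 17253965.87
  Denominator = 64 * pi = 201.0619
  P = 17253965.87 / 201.0619 = 85814.19 W/m

85814.19


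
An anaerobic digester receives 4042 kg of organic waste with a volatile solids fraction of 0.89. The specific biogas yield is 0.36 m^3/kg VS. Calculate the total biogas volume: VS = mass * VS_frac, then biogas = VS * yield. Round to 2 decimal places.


Compute volatile solids:
  VS = mass * VS_fraction = 4042 * 0.89 = 3597.38 kg
Calculate biogas volume:
  Biogas = VS * specific_yield = 3597.38 * 0.36
  Biogas = 1295.06 m^3

1295.06


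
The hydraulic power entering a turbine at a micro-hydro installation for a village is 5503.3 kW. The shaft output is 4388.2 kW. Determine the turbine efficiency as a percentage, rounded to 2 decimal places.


Turbine efficiency = (output power / input power) * 100
eta = (4388.2 / 5503.3) * 100
eta = 79.74%

79.74


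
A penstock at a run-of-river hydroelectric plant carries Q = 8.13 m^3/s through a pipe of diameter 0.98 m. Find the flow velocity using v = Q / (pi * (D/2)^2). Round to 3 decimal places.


Compute pipe cross-sectional area:
  A = pi * (D/2)^2 = pi * (0.98/2)^2 = 0.7543 m^2
Calculate velocity:
  v = Q / A = 8.13 / 0.7543
  v = 10.778 m/s

10.778


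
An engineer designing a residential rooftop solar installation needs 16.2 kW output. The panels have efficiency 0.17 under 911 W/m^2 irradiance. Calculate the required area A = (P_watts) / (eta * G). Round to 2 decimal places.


Convert target power to watts: P = 16.2 * 1000 = 16200.0 W
Compute denominator: eta * G = 0.17 * 911 = 154.87
Required area A = P / (eta * G) = 16200.0 / 154.87
A = 104.60 m^2

104.60


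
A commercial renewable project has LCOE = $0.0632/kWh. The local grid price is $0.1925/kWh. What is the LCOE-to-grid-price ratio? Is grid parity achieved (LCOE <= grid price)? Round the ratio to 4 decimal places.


Compare LCOE to grid price:
  LCOE = $0.0632/kWh, Grid price = $0.1925/kWh
  Ratio = LCOE / grid_price = 0.0632 / 0.1925 = 0.3283
  Grid parity achieved (ratio <= 1)? yes

0.3283


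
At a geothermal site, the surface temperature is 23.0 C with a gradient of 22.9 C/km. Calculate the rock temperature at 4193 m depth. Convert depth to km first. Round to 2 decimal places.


Convert depth to km: 4193 / 1000 = 4.193 km
Temperature increase = gradient * depth_km = 22.9 * 4.193 = 96.02 C
Temperature at depth = T_surface + delta_T = 23.0 + 96.02
T = 119.02 C

119.02


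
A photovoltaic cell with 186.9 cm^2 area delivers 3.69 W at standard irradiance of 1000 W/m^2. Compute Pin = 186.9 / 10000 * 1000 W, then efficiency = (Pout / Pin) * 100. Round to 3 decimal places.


First compute the input power:
  Pin = area_cm2 / 10000 * G = 186.9 / 10000 * 1000 = 18.69 W
Then compute efficiency:
  Efficiency = (Pout / Pin) * 100 = (3.69 / 18.69) * 100
  Efficiency = 19.743%

19.743


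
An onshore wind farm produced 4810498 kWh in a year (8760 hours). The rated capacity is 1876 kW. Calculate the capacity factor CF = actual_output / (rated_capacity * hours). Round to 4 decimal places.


Capacity factor = actual output / maximum possible output
Maximum possible = rated * hours = 1876 * 8760 = 16433760 kWh
CF = 4810498 / 16433760
CF = 0.2927

0.2927


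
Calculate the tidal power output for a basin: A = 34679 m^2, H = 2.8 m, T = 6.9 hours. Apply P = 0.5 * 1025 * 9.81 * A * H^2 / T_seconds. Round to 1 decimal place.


Convert period to seconds: T = 6.9 * 3600 = 24840.0 s
H^2 = 2.8^2 = 7.84
P = 0.5 * rho * g * A * H^2 / T
P = 0.5 * 1025 * 9.81 * 34679 * 7.84 / 24840.0
P = 55029.3 W

55029.3


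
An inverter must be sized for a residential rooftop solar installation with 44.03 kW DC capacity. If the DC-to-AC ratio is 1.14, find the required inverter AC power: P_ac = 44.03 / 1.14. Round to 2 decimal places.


The inverter AC capacity is determined by the DC/AC ratio.
Given: P_dc = 44.03 kW, DC/AC ratio = 1.14
P_ac = P_dc / ratio = 44.03 / 1.14
P_ac = 38.62 kW

38.62


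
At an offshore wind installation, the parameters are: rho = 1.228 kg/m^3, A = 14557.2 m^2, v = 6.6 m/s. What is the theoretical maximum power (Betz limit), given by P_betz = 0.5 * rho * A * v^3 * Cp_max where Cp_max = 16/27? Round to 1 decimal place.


The Betz coefficient Cp_max = 16/27 = 0.5926
v^3 = 6.6^3 = 287.496
P_betz = 0.5 * rho * A * v^3 * Cp_max
P_betz = 0.5 * 1.228 * 14557.2 * 287.496 * 0.5926
P_betz = 1522769.8 W

1522769.8


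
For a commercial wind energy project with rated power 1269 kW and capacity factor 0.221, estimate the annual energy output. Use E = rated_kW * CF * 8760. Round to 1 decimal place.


Annual energy = rated_kW * capacity_factor * hours_per_year
Given: P_rated = 1269 kW, CF = 0.221, hours = 8760
E = 1269 * 0.221 * 8760
E = 2456733.2 kWh

2456733.2


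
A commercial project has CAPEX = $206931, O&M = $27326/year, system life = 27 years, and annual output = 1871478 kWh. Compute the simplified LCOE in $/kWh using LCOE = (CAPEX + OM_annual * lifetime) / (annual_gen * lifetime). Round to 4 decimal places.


Total cost = CAPEX + OM * lifetime = 206931 + 27326 * 27 = 206931 + 737802 = 944733
Total generation = annual * lifetime = 1871478 * 27 = 50529906 kWh
LCOE = 944733 / 50529906
LCOE = 0.0187 $/kWh

0.0187


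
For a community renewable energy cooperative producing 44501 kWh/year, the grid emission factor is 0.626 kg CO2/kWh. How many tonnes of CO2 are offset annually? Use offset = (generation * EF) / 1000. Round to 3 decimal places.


CO2 offset in kg = generation * emission_factor
CO2 offset = 44501 * 0.626 = 27857.63 kg
Convert to tonnes:
  CO2 offset = 27857.63 / 1000 = 27.858 tonnes

27.858


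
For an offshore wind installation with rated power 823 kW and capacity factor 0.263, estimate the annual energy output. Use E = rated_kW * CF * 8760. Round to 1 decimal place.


Annual energy = rated_kW * capacity_factor * hours_per_year
Given: P_rated = 823 kW, CF = 0.263, hours = 8760
E = 823 * 0.263 * 8760
E = 1896093.2 kWh

1896093.2


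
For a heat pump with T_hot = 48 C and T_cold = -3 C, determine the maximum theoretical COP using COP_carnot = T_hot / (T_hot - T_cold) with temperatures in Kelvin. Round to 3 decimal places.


Convert to Kelvin:
  T_hot = 48 + 273.15 = 321.15 K
  T_cold = -3 + 273.15 = 270.15 K
Apply Carnot COP formula:
  COP = T_hot_K / (T_hot_K - T_cold_K) = 321.15 / 51.0
  COP = 6.297

6.297


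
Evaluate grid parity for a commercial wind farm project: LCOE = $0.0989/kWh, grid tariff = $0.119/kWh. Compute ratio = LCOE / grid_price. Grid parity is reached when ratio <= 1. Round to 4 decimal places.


Compare LCOE to grid price:
  LCOE = $0.0989/kWh, Grid price = $0.119/kWh
  Ratio = LCOE / grid_price = 0.0989 / 0.119 = 0.8311
  Grid parity achieved (ratio <= 1)? yes

0.8311


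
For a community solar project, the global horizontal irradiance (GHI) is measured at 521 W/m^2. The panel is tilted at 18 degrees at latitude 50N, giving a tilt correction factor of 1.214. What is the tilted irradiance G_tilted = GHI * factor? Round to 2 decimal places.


Identify the given values:
  GHI = 521 W/m^2, tilt correction factor = 1.214
Apply the formula G_tilted = GHI * factor:
  G_tilted = 521 * 1.214
  G_tilted = 632.49 W/m^2

632.49


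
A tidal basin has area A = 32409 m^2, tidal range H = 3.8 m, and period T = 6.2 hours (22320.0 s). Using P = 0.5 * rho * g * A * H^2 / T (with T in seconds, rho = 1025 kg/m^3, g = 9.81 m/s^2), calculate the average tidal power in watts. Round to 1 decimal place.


Convert period to seconds: T = 6.2 * 3600 = 22320.0 s
H^2 = 3.8^2 = 14.44
P = 0.5 * rho * g * A * H^2 / T
P = 0.5 * 1025 * 9.81 * 32409 * 14.44 / 22320.0
P = 105414.8 W

105414.8


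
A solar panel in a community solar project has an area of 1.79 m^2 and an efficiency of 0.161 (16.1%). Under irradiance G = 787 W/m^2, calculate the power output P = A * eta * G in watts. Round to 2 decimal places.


Use the solar power formula P = A * eta * G.
Given: A = 1.79 m^2, eta = 0.161, G = 787 W/m^2
P = 1.79 * 0.161 * 787
P = 226.81 W

226.81


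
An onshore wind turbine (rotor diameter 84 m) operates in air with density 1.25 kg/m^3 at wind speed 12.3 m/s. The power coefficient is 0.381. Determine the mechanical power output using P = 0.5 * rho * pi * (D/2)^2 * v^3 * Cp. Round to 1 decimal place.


Step 1 -- Compute swept area:
  A = pi * (D/2)^2 = pi * (84/2)^2 = 5541.77 m^2
Step 2 -- Apply wind power equation:
  P = 0.5 * rho * A * v^3 * Cp
  v^3 = 12.3^3 = 1860.867
  P = 0.5 * 1.25 * 5541.77 * 1860.867 * 0.381
  P = 2455663.1 W

2455663.1


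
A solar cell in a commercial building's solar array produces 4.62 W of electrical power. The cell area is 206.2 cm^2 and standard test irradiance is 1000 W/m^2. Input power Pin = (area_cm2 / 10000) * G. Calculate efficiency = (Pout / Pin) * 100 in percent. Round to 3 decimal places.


First compute the input power:
  Pin = area_cm2 / 10000 * G = 206.2 / 10000 * 1000 = 20.62 W
Then compute efficiency:
  Efficiency = (Pout / Pin) * 100 = (4.62 / 20.62) * 100
  Efficiency = 22.405%

22.405


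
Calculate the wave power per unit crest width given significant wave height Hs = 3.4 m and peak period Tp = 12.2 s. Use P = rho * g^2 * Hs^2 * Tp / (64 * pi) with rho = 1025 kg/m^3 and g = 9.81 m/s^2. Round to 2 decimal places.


Apply wave power formula:
  g^2 = 9.81^2 = 96.2361
  Hs^2 = 3.4^2 = 11.56
  Numerator = rho * g^2 * Hs^2 * Tp = 1025 * 96.2361 * 11.56 * 12.2 = 13911678.9
  Denominator = 64 * pi = 201.0619
  P = 13911678.9 / 201.0619 = 69191.01 W/m

69191.01


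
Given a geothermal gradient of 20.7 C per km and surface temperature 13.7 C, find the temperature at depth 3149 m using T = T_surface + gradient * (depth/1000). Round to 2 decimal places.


Convert depth to km: 3149 / 1000 = 3.149 km
Temperature increase = gradient * depth_km = 20.7 * 3.149 = 65.18 C
Temperature at depth = T_surface + delta_T = 13.7 + 65.18
T = 78.88 C

78.88


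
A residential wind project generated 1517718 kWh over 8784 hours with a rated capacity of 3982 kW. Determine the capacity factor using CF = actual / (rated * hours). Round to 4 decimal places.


Capacity factor = actual output / maximum possible output
Maximum possible = rated * hours = 3982 * 8784 = 34977888 kWh
CF = 1517718 / 34977888
CF = 0.0434

0.0434


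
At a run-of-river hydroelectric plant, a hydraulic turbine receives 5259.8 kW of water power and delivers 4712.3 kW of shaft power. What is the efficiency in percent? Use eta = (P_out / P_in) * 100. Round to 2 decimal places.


Turbine efficiency = (output power / input power) * 100
eta = (4712.3 / 5259.8) * 100
eta = 89.59%

89.59


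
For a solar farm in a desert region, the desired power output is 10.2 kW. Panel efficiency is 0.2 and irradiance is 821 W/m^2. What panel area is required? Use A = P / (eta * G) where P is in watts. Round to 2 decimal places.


Convert target power to watts: P = 10.2 * 1000 = 10200.0 W
Compute denominator: eta * G = 0.2 * 821 = 164.2
Required area A = P / (eta * G) = 10200.0 / 164.2
A = 62.12 m^2

62.12


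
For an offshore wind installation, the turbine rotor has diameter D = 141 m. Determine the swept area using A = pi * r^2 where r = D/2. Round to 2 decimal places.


Compute the rotor radius:
  r = D / 2 = 141 / 2 = 70.5 m
Calculate swept area:
  A = pi * r^2 = pi * 70.5^2
  A = 15614.50 m^2

15614.50


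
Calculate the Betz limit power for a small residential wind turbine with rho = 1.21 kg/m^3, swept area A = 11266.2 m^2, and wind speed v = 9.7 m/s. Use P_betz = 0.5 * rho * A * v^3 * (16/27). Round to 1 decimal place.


The Betz coefficient Cp_max = 16/27 = 0.5926
v^3 = 9.7^3 = 912.673
P_betz = 0.5 * rho * A * v^3 * Cp_max
P_betz = 0.5 * 1.21 * 11266.2 * 912.673 * 0.5926
P_betz = 3686415.2 W

3686415.2


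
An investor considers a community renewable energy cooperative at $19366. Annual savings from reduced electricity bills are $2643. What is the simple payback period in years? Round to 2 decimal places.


Simple payback period = initial cost / annual savings
Payback = 19366 / 2643
Payback = 7.33 years

7.33


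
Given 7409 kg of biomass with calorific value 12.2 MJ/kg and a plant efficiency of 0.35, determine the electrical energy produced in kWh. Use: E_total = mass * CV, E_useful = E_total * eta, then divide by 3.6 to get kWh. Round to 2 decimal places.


Total energy = mass * CV = 7409 * 12.2 = 90389.8 MJ
Useful energy = total * eta = 90389.8 * 0.35 = 31636.43 MJ
Convert to kWh: 31636.43 / 3.6
Useful energy = 8787.90 kWh

8787.90


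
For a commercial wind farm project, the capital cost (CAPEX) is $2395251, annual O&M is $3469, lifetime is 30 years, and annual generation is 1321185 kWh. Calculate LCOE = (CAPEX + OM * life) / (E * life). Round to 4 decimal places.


Total cost = CAPEX + OM * lifetime = 2395251 + 3469 * 30 = 2395251 + 104070 = 2499321
Total generation = annual * lifetime = 1321185 * 30 = 39635550 kWh
LCOE = 2499321 / 39635550
LCOE = 0.0631 $/kWh

0.0631


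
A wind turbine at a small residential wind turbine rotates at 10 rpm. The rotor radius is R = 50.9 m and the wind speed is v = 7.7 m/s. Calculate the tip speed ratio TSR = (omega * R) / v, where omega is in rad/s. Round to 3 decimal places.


Convert rotational speed to rad/s:
  omega = 10 * 2 * pi / 60 = 1.0472 rad/s
Compute tip speed:
  v_tip = omega * R = 1.0472 * 50.9 = 53.302 m/s
Tip speed ratio:
  TSR = v_tip / v_wind = 53.302 / 7.7 = 6.922

6.922


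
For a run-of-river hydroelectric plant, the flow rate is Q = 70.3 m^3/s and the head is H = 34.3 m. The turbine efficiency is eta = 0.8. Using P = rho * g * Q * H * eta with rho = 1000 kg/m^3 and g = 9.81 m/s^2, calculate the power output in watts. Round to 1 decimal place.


Apply the hydropower formula P = rho * g * Q * H * eta
rho * g = 1000 * 9.81 = 9810.0
P = 9810.0 * 70.3 * 34.3 * 0.8
P = 18923803.9 W

18923803.9


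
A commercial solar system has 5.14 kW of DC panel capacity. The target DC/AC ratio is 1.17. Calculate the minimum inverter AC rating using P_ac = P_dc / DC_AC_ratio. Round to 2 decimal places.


The inverter AC capacity is determined by the DC/AC ratio.
Given: P_dc = 5.14 kW, DC/AC ratio = 1.17
P_ac = P_dc / ratio = 5.14 / 1.17
P_ac = 4.39 kW

4.39


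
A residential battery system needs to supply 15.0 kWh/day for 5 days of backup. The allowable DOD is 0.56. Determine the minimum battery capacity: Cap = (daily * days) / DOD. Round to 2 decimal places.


Total energy needed = daily * days = 15.0 * 5 = 75.0 kWh
Account for depth of discharge:
  Cap = total_energy / DOD = 75.0 / 0.56
  Cap = 133.93 kWh

133.93


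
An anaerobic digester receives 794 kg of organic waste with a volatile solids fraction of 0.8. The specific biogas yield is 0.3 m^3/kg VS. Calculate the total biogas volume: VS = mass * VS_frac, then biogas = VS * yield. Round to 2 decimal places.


Compute volatile solids:
  VS = mass * VS_fraction = 794 * 0.8 = 635.2 kg
Calculate biogas volume:
  Biogas = VS * specific_yield = 635.2 * 0.3
  Biogas = 190.56 m^3

190.56


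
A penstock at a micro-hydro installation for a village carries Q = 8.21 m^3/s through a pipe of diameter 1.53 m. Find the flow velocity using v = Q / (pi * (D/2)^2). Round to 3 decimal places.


Compute pipe cross-sectional area:
  A = pi * (D/2)^2 = pi * (1.53/2)^2 = 1.8385 m^2
Calculate velocity:
  v = Q / A = 8.21 / 1.8385
  v = 4.466 m/s

4.466


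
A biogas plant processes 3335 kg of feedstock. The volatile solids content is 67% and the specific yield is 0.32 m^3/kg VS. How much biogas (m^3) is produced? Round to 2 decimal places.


Compute volatile solids:
  VS = mass * VS_fraction = 3335 * 0.67 = 2234.45 kg
Calculate biogas volume:
  Biogas = VS * specific_yield = 2234.45 * 0.32
  Biogas = 715.02 m^3

715.02


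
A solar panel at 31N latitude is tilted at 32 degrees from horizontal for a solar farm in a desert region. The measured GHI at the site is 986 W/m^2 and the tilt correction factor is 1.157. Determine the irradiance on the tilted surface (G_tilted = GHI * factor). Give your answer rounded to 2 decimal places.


Identify the given values:
  GHI = 986 W/m^2, tilt correction factor = 1.157
Apply the formula G_tilted = GHI * factor:
  G_tilted = 986 * 1.157
  G_tilted = 1140.80 W/m^2

1140.80


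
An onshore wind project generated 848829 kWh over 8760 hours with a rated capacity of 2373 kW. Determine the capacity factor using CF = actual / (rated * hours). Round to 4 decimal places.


Capacity factor = actual output / maximum possible output
Maximum possible = rated * hours = 2373 * 8760 = 20787480 kWh
CF = 848829 / 20787480
CF = 0.0408

0.0408


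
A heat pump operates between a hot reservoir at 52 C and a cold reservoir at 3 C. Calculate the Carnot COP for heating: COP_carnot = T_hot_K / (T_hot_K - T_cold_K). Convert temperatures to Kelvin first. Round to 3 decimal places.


Convert to Kelvin:
  T_hot = 52 + 273.15 = 325.15 K
  T_cold = 3 + 273.15 = 276.15 K
Apply Carnot COP formula:
  COP = T_hot_K / (T_hot_K - T_cold_K) = 325.15 / 49.0
  COP = 6.636

6.636


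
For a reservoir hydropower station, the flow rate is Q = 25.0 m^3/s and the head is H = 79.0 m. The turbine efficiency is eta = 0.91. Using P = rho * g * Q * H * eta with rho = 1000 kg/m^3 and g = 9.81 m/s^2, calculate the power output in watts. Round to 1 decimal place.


Apply the hydropower formula P = rho * g * Q * H * eta
rho * g = 1000 * 9.81 = 9810.0
P = 9810.0 * 25.0 * 79.0 * 0.91
P = 17631022.5 W

17631022.5


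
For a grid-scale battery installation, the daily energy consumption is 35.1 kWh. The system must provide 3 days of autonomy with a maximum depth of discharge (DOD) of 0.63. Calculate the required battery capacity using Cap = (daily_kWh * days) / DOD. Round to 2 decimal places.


Total energy needed = daily * days = 35.1 * 3 = 105.3 kWh
Account for depth of discharge:
  Cap = total_energy / DOD = 105.3 / 0.63
  Cap = 167.14 kWh

167.14


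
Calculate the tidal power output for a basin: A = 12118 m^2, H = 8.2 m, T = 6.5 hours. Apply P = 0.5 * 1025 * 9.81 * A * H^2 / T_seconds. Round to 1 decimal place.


Convert period to seconds: T = 6.5 * 3600 = 23400.0 s
H^2 = 8.2^2 = 67.24
P = 0.5 * rho * g * A * H^2 / T
P = 0.5 * 1025 * 9.81 * 12118 * 67.24 / 23400.0
P = 175067.6 W

175067.6


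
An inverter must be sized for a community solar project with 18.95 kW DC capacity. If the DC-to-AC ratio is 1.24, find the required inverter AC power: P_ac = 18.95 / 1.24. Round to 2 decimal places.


The inverter AC capacity is determined by the DC/AC ratio.
Given: P_dc = 18.95 kW, DC/AC ratio = 1.24
P_ac = P_dc / ratio = 18.95 / 1.24
P_ac = 15.28 kW

15.28


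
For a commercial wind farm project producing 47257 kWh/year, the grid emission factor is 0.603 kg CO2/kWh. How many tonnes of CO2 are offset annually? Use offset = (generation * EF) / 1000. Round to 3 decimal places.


CO2 offset in kg = generation * emission_factor
CO2 offset = 47257 * 0.603 = 28495.97 kg
Convert to tonnes:
  CO2 offset = 28495.97 / 1000 = 28.496 tonnes

28.496


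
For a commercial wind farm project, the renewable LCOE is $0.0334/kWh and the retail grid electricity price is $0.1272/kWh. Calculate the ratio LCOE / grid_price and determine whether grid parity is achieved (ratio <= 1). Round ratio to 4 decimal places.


Compare LCOE to grid price:
  LCOE = $0.0334/kWh, Grid price = $0.1272/kWh
  Ratio = LCOE / grid_price = 0.0334 / 0.1272 = 0.2626
  Grid parity achieved (ratio <= 1)? yes

0.2626


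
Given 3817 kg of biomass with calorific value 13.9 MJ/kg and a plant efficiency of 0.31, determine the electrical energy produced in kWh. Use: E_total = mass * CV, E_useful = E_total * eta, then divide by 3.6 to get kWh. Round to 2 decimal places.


Total energy = mass * CV = 3817 * 13.9 = 53056.3 MJ
Useful energy = total * eta = 53056.3 * 0.31 = 16447.45 MJ
Convert to kWh: 16447.45 / 3.6
Useful energy = 4568.74 kWh

4568.74


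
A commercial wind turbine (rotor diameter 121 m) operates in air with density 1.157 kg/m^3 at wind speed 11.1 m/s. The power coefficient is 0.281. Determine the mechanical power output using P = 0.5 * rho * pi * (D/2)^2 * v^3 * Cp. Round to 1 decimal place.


Step 1 -- Compute swept area:
  A = pi * (D/2)^2 = pi * (121/2)^2 = 11499.01 m^2
Step 2 -- Apply wind power equation:
  P = 0.5 * rho * A * v^3 * Cp
  v^3 = 11.1^3 = 1367.631
  P = 0.5 * 1.157 * 11499.01 * 1367.631 * 0.281
  P = 2556461.4 W

2556461.4


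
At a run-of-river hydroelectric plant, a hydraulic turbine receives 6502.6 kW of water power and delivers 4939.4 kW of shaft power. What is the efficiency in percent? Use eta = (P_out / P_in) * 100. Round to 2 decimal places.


Turbine efficiency = (output power / input power) * 100
eta = (4939.4 / 6502.6) * 100
eta = 75.96%

75.96


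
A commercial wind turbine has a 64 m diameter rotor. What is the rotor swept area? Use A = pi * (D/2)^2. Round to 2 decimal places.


Compute the rotor radius:
  r = D / 2 = 64 / 2 = 32.0 m
Calculate swept area:
  A = pi * r^2 = pi * 32.0^2
  A = 3216.99 m^2

3216.99


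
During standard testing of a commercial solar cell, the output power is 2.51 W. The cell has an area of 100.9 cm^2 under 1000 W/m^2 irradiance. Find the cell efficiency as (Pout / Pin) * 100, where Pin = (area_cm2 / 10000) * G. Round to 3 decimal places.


First compute the input power:
  Pin = area_cm2 / 10000 * G = 100.9 / 10000 * 1000 = 10.09 W
Then compute efficiency:
  Efficiency = (Pout / Pin) * 100 = (2.51 / 10.09) * 100
  Efficiency = 24.876%

24.876


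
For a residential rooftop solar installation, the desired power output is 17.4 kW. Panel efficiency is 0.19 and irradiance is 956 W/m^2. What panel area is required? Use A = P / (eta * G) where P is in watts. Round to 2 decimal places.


Convert target power to watts: P = 17.4 * 1000 = 17400.0 W
Compute denominator: eta * G = 0.19 * 956 = 181.64
Required area A = P / (eta * G) = 17400.0 / 181.64
A = 95.79 m^2

95.79


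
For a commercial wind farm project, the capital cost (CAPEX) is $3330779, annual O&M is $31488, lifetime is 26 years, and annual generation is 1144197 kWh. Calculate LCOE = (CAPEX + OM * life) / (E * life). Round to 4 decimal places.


Total cost = CAPEX + OM * lifetime = 3330779 + 31488 * 26 = 3330779 + 818688 = 4149467
Total generation = annual * lifetime = 1144197 * 26 = 29749122 kWh
LCOE = 4149467 / 29749122
LCOE = 0.1395 $/kWh

0.1395


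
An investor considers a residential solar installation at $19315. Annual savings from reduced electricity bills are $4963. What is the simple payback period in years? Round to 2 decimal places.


Simple payback period = initial cost / annual savings
Payback = 19315 / 4963
Payback = 3.89 years

3.89


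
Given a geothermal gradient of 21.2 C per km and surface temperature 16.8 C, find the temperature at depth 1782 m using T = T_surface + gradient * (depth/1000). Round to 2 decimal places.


Convert depth to km: 1782 / 1000 = 1.782 km
Temperature increase = gradient * depth_km = 21.2 * 1.782 = 37.78 C
Temperature at depth = T_surface + delta_T = 16.8 + 37.78
T = 54.58 C

54.58


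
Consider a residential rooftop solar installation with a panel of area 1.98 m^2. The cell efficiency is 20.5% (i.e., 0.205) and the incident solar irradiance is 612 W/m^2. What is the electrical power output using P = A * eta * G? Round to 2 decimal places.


Use the solar power formula P = A * eta * G.
Given: A = 1.98 m^2, eta = 0.205, G = 612 W/m^2
P = 1.98 * 0.205 * 612
P = 248.41 W

248.41


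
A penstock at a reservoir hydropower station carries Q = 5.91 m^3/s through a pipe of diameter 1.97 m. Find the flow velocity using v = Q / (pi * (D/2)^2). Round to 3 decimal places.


Compute pipe cross-sectional area:
  A = pi * (D/2)^2 = pi * (1.97/2)^2 = 3.0481 m^2
Calculate velocity:
  v = Q / A = 5.91 / 3.0481
  v = 1.939 m/s

1.939


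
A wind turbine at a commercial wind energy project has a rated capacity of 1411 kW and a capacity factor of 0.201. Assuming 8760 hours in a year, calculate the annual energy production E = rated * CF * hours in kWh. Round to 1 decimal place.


Annual energy = rated_kW * capacity_factor * hours_per_year
Given: P_rated = 1411 kW, CF = 0.201, hours = 8760
E = 1411 * 0.201 * 8760
E = 2484432.4 kWh

2484432.4


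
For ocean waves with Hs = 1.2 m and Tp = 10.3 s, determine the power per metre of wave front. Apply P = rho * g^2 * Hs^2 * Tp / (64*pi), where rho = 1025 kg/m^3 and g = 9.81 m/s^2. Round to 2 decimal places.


Apply wave power formula:
  g^2 = 9.81^2 = 96.2361
  Hs^2 = 1.2^2 = 1.44
  Numerator = rho * g^2 * Hs^2 * Tp = 1025 * 96.2361 * 1.44 * 10.3 = 1463058.18
  Denominator = 64 * pi = 201.0619
  P = 1463058.18 / 201.0619 = 7276.65 W/m

7276.65


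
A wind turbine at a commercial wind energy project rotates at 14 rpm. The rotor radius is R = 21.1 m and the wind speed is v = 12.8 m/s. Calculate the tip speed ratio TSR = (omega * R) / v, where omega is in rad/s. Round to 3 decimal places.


Convert rotational speed to rad/s:
  omega = 14 * 2 * pi / 60 = 1.4661 rad/s
Compute tip speed:
  v_tip = omega * R = 1.4661 * 21.1 = 30.934 m/s
Tip speed ratio:
  TSR = v_tip / v_wind = 30.934 / 12.8 = 2.417

2.417


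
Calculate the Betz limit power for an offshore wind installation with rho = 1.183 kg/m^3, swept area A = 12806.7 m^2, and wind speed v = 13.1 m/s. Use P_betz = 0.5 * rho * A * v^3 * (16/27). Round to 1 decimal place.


The Betz coefficient Cp_max = 16/27 = 0.5926
v^3 = 13.1^3 = 2248.091
P_betz = 0.5 * rho * A * v^3 * Cp_max
P_betz = 0.5 * 1.183 * 12806.7 * 2248.091 * 0.5926
P_betz = 10091647.9 W

10091647.9


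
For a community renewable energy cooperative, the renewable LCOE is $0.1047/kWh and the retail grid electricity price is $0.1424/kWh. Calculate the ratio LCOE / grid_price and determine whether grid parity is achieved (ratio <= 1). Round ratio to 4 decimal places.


Compare LCOE to grid price:
  LCOE = $0.1047/kWh, Grid price = $0.1424/kWh
  Ratio = LCOE / grid_price = 0.1047 / 0.1424 = 0.7353
  Grid parity achieved (ratio <= 1)? yes

0.7353


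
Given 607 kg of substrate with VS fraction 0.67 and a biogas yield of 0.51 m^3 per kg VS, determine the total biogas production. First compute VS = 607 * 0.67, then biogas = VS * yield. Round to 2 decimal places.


Compute volatile solids:
  VS = mass * VS_fraction = 607 * 0.67 = 406.69 kg
Calculate biogas volume:
  Biogas = VS * specific_yield = 406.69 * 0.51
  Biogas = 207.41 m^3

207.41


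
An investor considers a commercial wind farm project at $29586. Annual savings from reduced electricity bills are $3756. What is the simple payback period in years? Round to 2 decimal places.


Simple payback period = initial cost / annual savings
Payback = 29586 / 3756
Payback = 7.88 years

7.88


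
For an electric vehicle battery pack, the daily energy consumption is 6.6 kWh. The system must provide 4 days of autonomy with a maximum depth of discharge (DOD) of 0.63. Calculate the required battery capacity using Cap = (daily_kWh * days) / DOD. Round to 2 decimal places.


Total energy needed = daily * days = 6.6 * 4 = 26.4 kWh
Account for depth of discharge:
  Cap = total_energy / DOD = 26.4 / 0.63
  Cap = 41.90 kWh

41.90


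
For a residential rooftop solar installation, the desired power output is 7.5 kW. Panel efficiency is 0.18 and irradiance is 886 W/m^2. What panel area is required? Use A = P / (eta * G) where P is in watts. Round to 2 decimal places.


Convert target power to watts: P = 7.5 * 1000 = 7500.0 W
Compute denominator: eta * G = 0.18 * 886 = 159.48
Required area A = P / (eta * G) = 7500.0 / 159.48
A = 47.03 m^2

47.03


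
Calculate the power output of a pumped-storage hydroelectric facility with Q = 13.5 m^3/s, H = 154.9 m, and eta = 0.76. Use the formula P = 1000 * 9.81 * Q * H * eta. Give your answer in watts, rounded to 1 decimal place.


Apply the hydropower formula P = rho * g * Q * H * eta
rho * g = 1000 * 9.81 = 9810.0
P = 9810.0 * 13.5 * 154.9 * 0.76
P = 15590777.9 W

15590777.9


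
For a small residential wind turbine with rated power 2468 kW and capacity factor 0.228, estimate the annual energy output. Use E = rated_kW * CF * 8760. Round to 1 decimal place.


Annual energy = rated_kW * capacity_factor * hours_per_year
Given: P_rated = 2468 kW, CF = 0.228, hours = 8760
E = 2468 * 0.228 * 8760
E = 4929287.0 kWh

4929287.0


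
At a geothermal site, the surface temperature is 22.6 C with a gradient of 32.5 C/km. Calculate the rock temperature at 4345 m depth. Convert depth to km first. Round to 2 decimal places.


Convert depth to km: 4345 / 1000 = 4.345 km
Temperature increase = gradient * depth_km = 32.5 * 4.345 = 141.21 C
Temperature at depth = T_surface + delta_T = 22.6 + 141.21
T = 163.81 C

163.81


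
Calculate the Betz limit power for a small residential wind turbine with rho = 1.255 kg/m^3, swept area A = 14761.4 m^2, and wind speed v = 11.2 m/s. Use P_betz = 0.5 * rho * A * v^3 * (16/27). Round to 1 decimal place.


The Betz coefficient Cp_max = 16/27 = 0.5926
v^3 = 11.2^3 = 1404.928
P_betz = 0.5 * rho * A * v^3 * Cp_max
P_betz = 0.5 * 1.255 * 14761.4 * 1404.928 * 0.5926
P_betz = 7711725.6 W

7711725.6


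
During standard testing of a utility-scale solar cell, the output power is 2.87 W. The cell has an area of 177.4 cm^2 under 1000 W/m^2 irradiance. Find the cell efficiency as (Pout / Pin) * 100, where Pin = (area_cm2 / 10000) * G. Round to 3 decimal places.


First compute the input power:
  Pin = area_cm2 / 10000 * G = 177.4 / 10000 * 1000 = 17.74 W
Then compute efficiency:
  Efficiency = (Pout / Pin) * 100 = (2.87 / 17.74) * 100
  Efficiency = 16.178%

16.178


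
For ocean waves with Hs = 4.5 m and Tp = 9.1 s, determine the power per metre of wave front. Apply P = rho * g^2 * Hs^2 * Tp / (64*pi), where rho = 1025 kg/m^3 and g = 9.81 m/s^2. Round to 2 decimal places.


Apply wave power formula:
  g^2 = 9.81^2 = 96.2361
  Hs^2 = 4.5^2 = 20.25
  Numerator = rho * g^2 * Hs^2 * Tp = 1025 * 96.2361 * 20.25 * 9.1 = 18177255.01
  Denominator = 64 * pi = 201.0619
  P = 18177255.01 / 201.0619 = 90406.25 W/m

90406.25


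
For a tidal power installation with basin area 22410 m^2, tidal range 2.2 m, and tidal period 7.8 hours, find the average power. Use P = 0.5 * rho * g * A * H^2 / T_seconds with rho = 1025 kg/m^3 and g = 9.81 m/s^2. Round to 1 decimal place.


Convert period to seconds: T = 7.8 * 3600 = 28080.0 s
H^2 = 2.2^2 = 4.84
P = 0.5 * rho * g * A * H^2 / T
P = 0.5 * 1025 * 9.81 * 22410 * 4.84 / 28080.0
P = 19420.2 W

19420.2


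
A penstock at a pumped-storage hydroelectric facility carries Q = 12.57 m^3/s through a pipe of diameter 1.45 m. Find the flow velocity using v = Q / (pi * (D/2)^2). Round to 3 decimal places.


Compute pipe cross-sectional area:
  A = pi * (D/2)^2 = pi * (1.45/2)^2 = 1.6513 m^2
Calculate velocity:
  v = Q / A = 12.57 / 1.6513
  v = 7.612 m/s

7.612


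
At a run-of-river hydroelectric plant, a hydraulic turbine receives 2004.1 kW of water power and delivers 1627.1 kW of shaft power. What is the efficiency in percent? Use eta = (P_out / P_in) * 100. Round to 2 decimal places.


Turbine efficiency = (output power / input power) * 100
eta = (1627.1 / 2004.1) * 100
eta = 81.19%

81.19


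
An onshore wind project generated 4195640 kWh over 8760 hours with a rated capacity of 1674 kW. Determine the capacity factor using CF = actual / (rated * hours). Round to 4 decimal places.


Capacity factor = actual output / maximum possible output
Maximum possible = rated * hours = 1674 * 8760 = 14664240 kWh
CF = 4195640 / 14664240
CF = 0.2861

0.2861


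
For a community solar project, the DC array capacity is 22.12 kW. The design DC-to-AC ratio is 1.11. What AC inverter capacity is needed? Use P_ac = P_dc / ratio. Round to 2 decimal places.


The inverter AC capacity is determined by the DC/AC ratio.
Given: P_dc = 22.12 kW, DC/AC ratio = 1.11
P_ac = P_dc / ratio = 22.12 / 1.11
P_ac = 19.93 kW

19.93
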